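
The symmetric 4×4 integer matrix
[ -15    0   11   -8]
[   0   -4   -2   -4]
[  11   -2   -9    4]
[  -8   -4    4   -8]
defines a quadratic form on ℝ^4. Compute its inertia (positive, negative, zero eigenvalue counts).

step 0: pivot -15 → sign −
step 1: pivot -4 → sign −
step 2: pivot 1/15 → sign +
step 3: row/col 3 already zero → sign 0
signature = (1, 2, 1)

Answer: (1, 2, 1)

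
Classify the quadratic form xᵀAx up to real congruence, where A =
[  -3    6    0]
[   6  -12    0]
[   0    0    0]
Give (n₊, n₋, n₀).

Answer: (0, 1, 2)

Derivation:
step 0: pivot -3 → sign −
step 1: row/col 1 already zero → sign 0
step 2: row/col 2 already zero → sign 0
signature = (0, 1, 2)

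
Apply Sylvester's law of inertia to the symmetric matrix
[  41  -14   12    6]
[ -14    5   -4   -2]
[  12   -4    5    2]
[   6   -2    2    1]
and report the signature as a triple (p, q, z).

step 0: pivot 41 → sign +
step 1: pivot 9/41 → sign +
step 2: pivot 13/9 → sign +
step 3: pivot 1/13 → sign +
signature = (4, 0, 0)

Answer: (4, 0, 0)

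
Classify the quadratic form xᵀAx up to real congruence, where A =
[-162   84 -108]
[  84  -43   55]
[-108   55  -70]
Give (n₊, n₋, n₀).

step 0: pivot -162 → sign −
step 1: pivot 5/9 → sign +
step 2: pivot 1/5 → sign +
signature = (2, 1, 0)

Answer: (2, 1, 0)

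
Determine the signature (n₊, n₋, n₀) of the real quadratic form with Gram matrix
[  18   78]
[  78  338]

Answer: (1, 0, 1)

Derivation:
step 0: pivot 18 → sign +
step 1: row/col 1 already zero → sign 0
signature = (1, 0, 1)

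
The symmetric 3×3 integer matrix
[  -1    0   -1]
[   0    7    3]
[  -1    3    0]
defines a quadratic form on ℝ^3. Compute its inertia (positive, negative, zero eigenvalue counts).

step 0: pivot -1 → sign −
step 1: pivot 7 → sign +
step 2: pivot -2/7 → sign −
signature = (1, 2, 0)

Answer: (1, 2, 0)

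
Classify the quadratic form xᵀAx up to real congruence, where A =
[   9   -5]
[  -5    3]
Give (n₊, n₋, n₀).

Answer: (2, 0, 0)

Derivation:
step 0: pivot 9 → sign +
step 1: pivot 2/9 → sign +
signature = (2, 0, 0)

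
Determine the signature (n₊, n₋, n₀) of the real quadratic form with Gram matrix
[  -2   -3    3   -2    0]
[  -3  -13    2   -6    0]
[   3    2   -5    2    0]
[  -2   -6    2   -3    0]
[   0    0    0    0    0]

Answer: (1, 2, 2)

Derivation:
step 0: pivot -2 → sign −
step 1: pivot -17/2 → sign −
step 2: pivot 4/17 → sign +
step 3: row/col 3 already zero → sign 0
step 4: row/col 4 already zero → sign 0
signature = (1, 2, 2)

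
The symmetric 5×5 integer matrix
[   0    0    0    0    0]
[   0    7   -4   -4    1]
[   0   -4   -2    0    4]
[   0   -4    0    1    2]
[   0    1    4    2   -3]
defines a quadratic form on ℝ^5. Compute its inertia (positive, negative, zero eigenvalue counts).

step 0: pivot 7 → sign +
step 1: pivot -30/7 → sign −
step 2: pivot -1/15 → sign −
step 3: pivot 2 → sign +
step 4: row/col 4 already zero → sign 0
signature = (2, 2, 1)

Answer: (2, 2, 1)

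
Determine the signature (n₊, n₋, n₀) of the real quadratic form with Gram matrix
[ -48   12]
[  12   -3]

step 0: pivot -48 → sign −
step 1: row/col 1 already zero → sign 0
signature = (0, 1, 1)

Answer: (0, 1, 1)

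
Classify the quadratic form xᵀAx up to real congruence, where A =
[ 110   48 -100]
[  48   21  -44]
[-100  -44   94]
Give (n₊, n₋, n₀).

Answer: (3, 0, 0)

Derivation:
step 0: pivot 110 → sign +
step 1: pivot 3/55 → sign +
step 2: pivot 2/3 → sign +
signature = (3, 0, 0)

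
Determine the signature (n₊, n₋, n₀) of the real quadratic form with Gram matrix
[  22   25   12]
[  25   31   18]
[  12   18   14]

step 0: pivot 22 → sign +
step 1: pivot 57/22 → sign +
step 2: pivot 2/19 → sign +
signature = (3, 0, 0)

Answer: (3, 0, 0)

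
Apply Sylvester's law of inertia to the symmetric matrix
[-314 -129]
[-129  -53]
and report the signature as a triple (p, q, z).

step 0: pivot -314 → sign −
step 1: pivot -1/314 → sign −
signature = (0, 2, 0)

Answer: (0, 2, 0)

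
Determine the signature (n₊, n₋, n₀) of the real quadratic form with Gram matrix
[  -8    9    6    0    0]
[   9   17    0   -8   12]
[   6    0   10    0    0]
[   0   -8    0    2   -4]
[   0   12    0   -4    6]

step 0: pivot -8 → sign −
step 1: pivot 217/8 → sign +
step 2: pivot 2782/217 → sign +
step 3: pivot -930/1391 → sign −
step 4: pivot -2/465 → sign −
signature = (2, 3, 0)

Answer: (2, 3, 0)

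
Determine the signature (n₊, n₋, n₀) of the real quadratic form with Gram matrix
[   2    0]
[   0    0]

step 0: pivot 2 → sign +
step 1: row/col 1 already zero → sign 0
signature = (1, 0, 1)

Answer: (1, 0, 1)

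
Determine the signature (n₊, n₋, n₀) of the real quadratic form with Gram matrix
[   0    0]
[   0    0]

Answer: (0, 0, 2)

Derivation:
step 0: row/col 0 already zero → sign 0
step 1: row/col 1 already zero → sign 0
signature = (0, 0, 2)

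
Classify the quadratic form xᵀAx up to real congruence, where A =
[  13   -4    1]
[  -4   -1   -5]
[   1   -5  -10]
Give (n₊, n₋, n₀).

Answer: (1, 2, 0)

Derivation:
step 0: pivot 13 → sign +
step 1: pivot -29/13 → sign −
step 2: pivot -6/29 → sign −
signature = (1, 2, 0)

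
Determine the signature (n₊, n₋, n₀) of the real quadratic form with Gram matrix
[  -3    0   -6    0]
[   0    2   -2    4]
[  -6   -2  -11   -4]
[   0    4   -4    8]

step 0: pivot -3 → sign −
step 1: pivot 2 → sign +
step 2: pivot -1 → sign −
step 3: row/col 3 already zero → sign 0
signature = (1, 2, 1)

Answer: (1, 2, 1)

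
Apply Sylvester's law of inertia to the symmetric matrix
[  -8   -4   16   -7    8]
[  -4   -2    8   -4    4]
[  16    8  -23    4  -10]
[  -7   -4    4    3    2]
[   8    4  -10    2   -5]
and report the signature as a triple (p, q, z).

step 0: pivot -8 → sign −
step 1: pivot 9 → sign +
step 2: pivot -143/72 → sign −
step 3: pivot 18/143 → sign +
step 4: pivot -1 → sign −
signature = (2, 3, 0)

Answer: (2, 3, 0)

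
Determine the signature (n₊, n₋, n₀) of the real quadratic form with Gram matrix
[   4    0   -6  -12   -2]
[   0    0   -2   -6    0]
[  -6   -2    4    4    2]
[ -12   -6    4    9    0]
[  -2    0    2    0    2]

Answer: (4, 1, 0)

Derivation:
step 0: pivot 4 → sign +
step 1: pivot -5 → sign −
step 2: pivot 4/5 → sign +
step 3: pivot 12 → sign +
step 4: pivot 1/4 → sign +
signature = (4, 1, 0)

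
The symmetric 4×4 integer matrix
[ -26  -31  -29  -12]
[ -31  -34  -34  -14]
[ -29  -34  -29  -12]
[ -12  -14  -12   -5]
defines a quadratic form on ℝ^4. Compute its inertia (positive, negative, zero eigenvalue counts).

step 0: pivot -26 → sign −
step 1: pivot 77/26 → sign +
step 2: pivot 249/77 → sign +
step 3: pivot -3/83 → sign −
signature = (2, 2, 0)

Answer: (2, 2, 0)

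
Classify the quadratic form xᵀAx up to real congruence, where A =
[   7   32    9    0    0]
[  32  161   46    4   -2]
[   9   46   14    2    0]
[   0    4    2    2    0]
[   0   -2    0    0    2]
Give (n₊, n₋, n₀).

Answer: (5, 0, 0)

Derivation:
step 0: pivot 7 → sign +
step 1: pivot 103/7 → sign +
step 2: pivot 85/103 → sign +
step 3: pivot 6/17 → sign +
step 4: pivot 6/5 → sign +
signature = (5, 0, 0)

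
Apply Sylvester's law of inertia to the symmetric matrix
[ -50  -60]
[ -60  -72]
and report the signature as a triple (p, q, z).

Answer: (0, 1, 1)

Derivation:
step 0: pivot -50 → sign −
step 1: row/col 1 already zero → sign 0
signature = (0, 1, 1)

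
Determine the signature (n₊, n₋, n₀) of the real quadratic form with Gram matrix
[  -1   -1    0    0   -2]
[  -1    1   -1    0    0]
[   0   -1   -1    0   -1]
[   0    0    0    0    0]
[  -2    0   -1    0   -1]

Answer: (2, 2, 1)

Derivation:
step 0: pivot -1 → sign −
step 1: pivot 2 → sign +
step 2: pivot -3/2 → sign −
step 3: pivot 1 → sign +
step 4: row/col 4 already zero → sign 0
signature = (2, 2, 1)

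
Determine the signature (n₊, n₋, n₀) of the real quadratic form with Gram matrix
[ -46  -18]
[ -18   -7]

step 0: pivot -46 → sign −
step 1: pivot 1/23 → sign +
signature = (1, 1, 0)

Answer: (1, 1, 0)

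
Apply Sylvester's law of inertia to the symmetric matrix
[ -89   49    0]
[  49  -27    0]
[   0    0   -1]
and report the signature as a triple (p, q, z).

step 0: pivot -89 → sign −
step 1: pivot -2/89 → sign −
step 2: pivot -1 → sign −
signature = (0, 3, 0)

Answer: (0, 3, 0)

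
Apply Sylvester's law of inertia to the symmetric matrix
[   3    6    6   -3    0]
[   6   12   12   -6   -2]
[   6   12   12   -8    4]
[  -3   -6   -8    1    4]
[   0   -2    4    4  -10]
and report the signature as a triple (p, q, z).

step 0: pivot 3 → sign +
step 1: pivot -2 → sign −
step 2: pivot 2 → sign +
step 3: pivot -2 → sign −
step 4: pivot 2 → sign +
signature = (3, 2, 0)

Answer: (3, 2, 0)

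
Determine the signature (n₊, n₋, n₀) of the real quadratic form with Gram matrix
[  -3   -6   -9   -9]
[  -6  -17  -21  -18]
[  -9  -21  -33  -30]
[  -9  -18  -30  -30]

step 0: pivot -3 → sign −
step 1: pivot -5 → sign −
step 2: pivot -21/5 → sign −
step 3: pivot -6/7 → sign −
signature = (0, 4, 0)

Answer: (0, 4, 0)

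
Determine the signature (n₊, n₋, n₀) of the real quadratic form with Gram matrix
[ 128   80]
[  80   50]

step 0: pivot 128 → sign +
step 1: row/col 1 already zero → sign 0
signature = (1, 0, 1)

Answer: (1, 0, 1)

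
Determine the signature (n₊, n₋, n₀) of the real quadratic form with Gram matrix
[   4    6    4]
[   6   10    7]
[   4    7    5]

Answer: (2, 0, 1)

Derivation:
step 0: pivot 4 → sign +
step 1: pivot 1 → sign +
step 2: row/col 2 already zero → sign 0
signature = (2, 0, 1)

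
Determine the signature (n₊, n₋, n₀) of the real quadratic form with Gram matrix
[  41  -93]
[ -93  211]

Answer: (2, 0, 0)

Derivation:
step 0: pivot 41 → sign +
step 1: pivot 2/41 → sign +
signature = (2, 0, 0)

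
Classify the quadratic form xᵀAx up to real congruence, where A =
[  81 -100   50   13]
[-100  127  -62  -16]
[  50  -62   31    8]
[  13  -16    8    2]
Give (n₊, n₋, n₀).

Answer: (3, 1, 0)

Derivation:
step 0: pivot 81 → sign +
step 1: pivot 287/81 → sign +
step 2: pivot 33/287 → sign +
step 3: pivot -1/11 → sign −
signature = (3, 1, 0)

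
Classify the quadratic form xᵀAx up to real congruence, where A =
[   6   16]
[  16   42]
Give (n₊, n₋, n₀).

step 0: pivot 6 → sign +
step 1: pivot -2/3 → sign −
signature = (1, 1, 0)

Answer: (1, 1, 0)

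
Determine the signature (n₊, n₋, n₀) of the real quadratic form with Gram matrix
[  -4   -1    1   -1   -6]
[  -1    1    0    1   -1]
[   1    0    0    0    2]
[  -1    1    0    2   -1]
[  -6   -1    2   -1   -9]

Answer: (3, 2, 0)

Derivation:
step 0: pivot -4 → sign −
step 1: pivot 5/4 → sign +
step 2: pivot 1/5 → sign +
step 3: pivot 1 → sign +
step 4: pivot -2 → sign −
signature = (3, 2, 0)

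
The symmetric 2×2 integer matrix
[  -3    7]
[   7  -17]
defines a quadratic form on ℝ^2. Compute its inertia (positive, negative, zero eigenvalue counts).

step 0: pivot -3 → sign −
step 1: pivot -2/3 → sign −
signature = (0, 2, 0)

Answer: (0, 2, 0)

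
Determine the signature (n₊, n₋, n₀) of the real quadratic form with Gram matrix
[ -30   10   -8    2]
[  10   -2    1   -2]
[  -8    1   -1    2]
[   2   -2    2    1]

Answer: (1, 3, 0)

Derivation:
step 0: pivot -30 → sign −
step 1: pivot 4/3 → sign +
step 2: pivot -19/20 → sign −
step 3: pivot -3/19 → sign −
signature = (1, 3, 0)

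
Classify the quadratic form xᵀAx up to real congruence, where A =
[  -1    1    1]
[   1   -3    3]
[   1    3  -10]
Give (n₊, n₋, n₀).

Answer: (0, 3, 0)

Derivation:
step 0: pivot -1 → sign −
step 1: pivot -2 → sign −
step 2: pivot -1 → sign −
signature = (0, 3, 0)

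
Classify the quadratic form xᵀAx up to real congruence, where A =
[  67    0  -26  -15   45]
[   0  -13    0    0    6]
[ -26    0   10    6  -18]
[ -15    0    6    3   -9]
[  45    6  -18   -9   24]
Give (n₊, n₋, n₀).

step 0: pivot 67 → sign +
step 1: pivot -13 → sign −
step 2: pivot -6/67 → sign −
step 3: pivot -3/13 → sign −
step 4: row/col 4 already zero → sign 0
signature = (1, 3, 1)

Answer: (1, 3, 1)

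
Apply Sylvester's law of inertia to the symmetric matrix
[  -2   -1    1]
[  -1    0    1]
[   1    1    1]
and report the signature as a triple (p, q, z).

Answer: (2, 1, 0)

Derivation:
step 0: pivot -2 → sign −
step 1: pivot 1/2 → sign +
step 2: pivot 1 → sign +
signature = (2, 1, 0)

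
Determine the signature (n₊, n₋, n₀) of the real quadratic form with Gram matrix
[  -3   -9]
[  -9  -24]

Answer: (1, 1, 0)

Derivation:
step 0: pivot -3 → sign −
step 1: pivot 3 → sign +
signature = (1, 1, 0)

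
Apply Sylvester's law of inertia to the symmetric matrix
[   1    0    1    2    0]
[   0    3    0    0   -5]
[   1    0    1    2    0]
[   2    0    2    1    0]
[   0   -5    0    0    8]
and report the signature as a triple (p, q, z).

Answer: (2, 2, 1)

Derivation:
step 0: pivot 1 → sign +
step 1: pivot 3 → sign +
step 2: pivot -3 → sign −
step 3: pivot -1/3 → sign −
step 4: row/col 4 already zero → sign 0
signature = (2, 2, 1)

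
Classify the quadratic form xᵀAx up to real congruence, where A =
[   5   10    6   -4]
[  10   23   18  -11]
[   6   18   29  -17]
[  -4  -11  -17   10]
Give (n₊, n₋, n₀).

step 0: pivot 5 → sign +
step 1: pivot 3 → sign +
step 2: pivot 49/5 → sign +
step 3: pivot -6/49 → sign −
signature = (3, 1, 0)

Answer: (3, 1, 0)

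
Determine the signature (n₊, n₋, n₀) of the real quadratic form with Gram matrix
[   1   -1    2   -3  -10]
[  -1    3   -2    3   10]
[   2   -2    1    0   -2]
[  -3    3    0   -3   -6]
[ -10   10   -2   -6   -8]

Answer: (2, 1, 2)

Derivation:
step 0: pivot 1 → sign +
step 1: pivot 2 → sign +
step 2: pivot -3 → sign −
step 3: row/col 3 already zero → sign 0
step 4: row/col 4 already zero → sign 0
signature = (2, 1, 2)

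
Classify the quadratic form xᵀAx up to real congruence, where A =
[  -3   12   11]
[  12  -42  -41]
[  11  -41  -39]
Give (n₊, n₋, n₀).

step 0: pivot -3 → sign −
step 1: pivot 6 → sign +
step 2: pivot -1/6 → sign −
signature = (1, 2, 0)

Answer: (1, 2, 0)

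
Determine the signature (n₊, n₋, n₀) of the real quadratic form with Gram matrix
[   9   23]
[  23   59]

Answer: (2, 0, 0)

Derivation:
step 0: pivot 9 → sign +
step 1: pivot 2/9 → sign +
signature = (2, 0, 0)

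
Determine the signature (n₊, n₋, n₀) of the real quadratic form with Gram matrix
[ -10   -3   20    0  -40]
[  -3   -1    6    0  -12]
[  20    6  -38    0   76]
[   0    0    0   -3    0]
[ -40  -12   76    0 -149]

Answer: (2, 3, 0)

Derivation:
step 0: pivot -10 → sign −
step 1: pivot -1/10 → sign −
step 2: pivot 2 → sign +
step 3: pivot -3 → sign −
step 4: pivot 3 → sign +
signature = (2, 3, 0)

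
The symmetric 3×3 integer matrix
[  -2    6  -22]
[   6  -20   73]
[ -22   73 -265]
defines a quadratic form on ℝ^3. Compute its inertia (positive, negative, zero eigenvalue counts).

step 0: pivot -2 → sign −
step 1: pivot -2 → sign −
step 2: pivot 3/2 → sign +
signature = (1, 2, 0)

Answer: (1, 2, 0)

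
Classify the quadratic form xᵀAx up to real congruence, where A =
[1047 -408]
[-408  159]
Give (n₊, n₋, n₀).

step 0: pivot 1047 → sign +
step 1: pivot 3/349 → sign +
signature = (2, 0, 0)

Answer: (2, 0, 0)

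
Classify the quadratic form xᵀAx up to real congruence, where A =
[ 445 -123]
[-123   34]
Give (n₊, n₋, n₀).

step 0: pivot 445 → sign +
step 1: pivot 1/445 → sign +
signature = (2, 0, 0)

Answer: (2, 0, 0)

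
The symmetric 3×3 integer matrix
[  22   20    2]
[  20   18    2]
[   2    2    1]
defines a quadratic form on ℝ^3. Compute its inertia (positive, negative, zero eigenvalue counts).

Answer: (2, 1, 0)

Derivation:
step 0: pivot 22 → sign +
step 1: pivot -2/11 → sign −
step 2: pivot 1 → sign +
signature = (2, 1, 0)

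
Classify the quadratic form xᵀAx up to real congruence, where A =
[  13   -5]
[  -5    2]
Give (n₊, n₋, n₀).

step 0: pivot 13 → sign +
step 1: pivot 1/13 → sign +
signature = (2, 0, 0)

Answer: (2, 0, 0)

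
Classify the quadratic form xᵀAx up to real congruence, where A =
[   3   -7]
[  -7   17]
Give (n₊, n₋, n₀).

Answer: (2, 0, 0)

Derivation:
step 0: pivot 3 → sign +
step 1: pivot 2/3 → sign +
signature = (2, 0, 0)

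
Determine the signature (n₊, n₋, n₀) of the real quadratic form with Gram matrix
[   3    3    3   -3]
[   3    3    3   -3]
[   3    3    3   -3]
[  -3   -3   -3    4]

step 0: pivot 3 → sign +
step 1: pivot 1 → sign +
step 2: row/col 2 already zero → sign 0
step 3: row/col 3 already zero → sign 0
signature = (2, 0, 2)

Answer: (2, 0, 2)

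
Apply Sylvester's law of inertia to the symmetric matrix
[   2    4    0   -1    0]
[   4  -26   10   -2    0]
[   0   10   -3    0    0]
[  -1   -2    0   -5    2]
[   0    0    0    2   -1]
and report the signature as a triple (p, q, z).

step 0: pivot 2 → sign +
step 1: pivot -34 → sign −
step 2: pivot -1/17 → sign −
step 3: pivot -11/2 → sign −
step 4: pivot -3/11 → sign −
signature = (1, 4, 0)

Answer: (1, 4, 0)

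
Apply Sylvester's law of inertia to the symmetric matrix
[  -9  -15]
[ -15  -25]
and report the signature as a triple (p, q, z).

Answer: (0, 1, 1)

Derivation:
step 0: pivot -9 → sign −
step 1: row/col 1 already zero → sign 0
signature = (0, 1, 1)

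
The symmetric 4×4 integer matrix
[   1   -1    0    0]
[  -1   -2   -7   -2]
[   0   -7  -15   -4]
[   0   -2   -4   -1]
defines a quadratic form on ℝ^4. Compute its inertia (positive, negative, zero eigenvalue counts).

Answer: (2, 1, 1)

Derivation:
step 0: pivot 1 → sign +
step 1: pivot -3 → sign −
step 2: pivot 4/3 → sign +
step 3: row/col 3 already zero → sign 0
signature = (2, 1, 1)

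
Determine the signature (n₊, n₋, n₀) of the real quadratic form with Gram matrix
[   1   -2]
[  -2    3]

step 0: pivot 1 → sign +
step 1: pivot -1 → sign −
signature = (1, 1, 0)

Answer: (1, 1, 0)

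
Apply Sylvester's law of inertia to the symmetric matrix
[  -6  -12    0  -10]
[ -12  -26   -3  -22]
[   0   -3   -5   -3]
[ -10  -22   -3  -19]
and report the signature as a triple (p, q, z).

step 0: pivot -6 → sign −
step 1: pivot -2 → sign −
step 2: pivot -1/2 → sign −
step 3: pivot -1/3 → sign −
signature = (0, 4, 0)

Answer: (0, 4, 0)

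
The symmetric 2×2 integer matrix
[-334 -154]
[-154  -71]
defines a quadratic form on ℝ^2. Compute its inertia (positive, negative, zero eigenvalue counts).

Answer: (1, 1, 0)

Derivation:
step 0: pivot -334 → sign −
step 1: pivot 1/167 → sign +
signature = (1, 1, 0)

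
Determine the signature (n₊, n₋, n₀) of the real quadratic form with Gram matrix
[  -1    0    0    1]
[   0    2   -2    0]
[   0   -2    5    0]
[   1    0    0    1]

Answer: (3, 1, 0)

Derivation:
step 0: pivot -1 → sign −
step 1: pivot 2 → sign +
step 2: pivot 3 → sign +
step 3: pivot 2 → sign +
signature = (3, 1, 0)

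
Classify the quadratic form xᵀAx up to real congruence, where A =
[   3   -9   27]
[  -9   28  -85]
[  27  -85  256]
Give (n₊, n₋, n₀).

Answer: (2, 1, 0)

Derivation:
step 0: pivot 3 → sign +
step 1: pivot 1 → sign +
step 2: pivot -3 → sign −
signature = (2, 1, 0)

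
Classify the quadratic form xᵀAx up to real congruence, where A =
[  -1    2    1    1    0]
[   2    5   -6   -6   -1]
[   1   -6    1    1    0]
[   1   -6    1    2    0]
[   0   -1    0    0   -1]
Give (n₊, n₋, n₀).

Answer: (3, 2, 0)

Derivation:
step 0: pivot -1 → sign −
step 1: pivot 9 → sign +
step 2: pivot 2/9 → sign +
step 3: pivot 1 → sign +
step 4: pivot -2 → sign −
signature = (3, 2, 0)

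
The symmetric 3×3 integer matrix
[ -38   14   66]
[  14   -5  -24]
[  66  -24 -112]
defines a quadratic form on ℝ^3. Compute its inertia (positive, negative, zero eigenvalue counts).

Answer: (2, 1, 0)

Derivation:
step 0: pivot -38 → sign −
step 1: pivot 3/19 → sign +
step 2: pivot 2 → sign +
signature = (2, 1, 0)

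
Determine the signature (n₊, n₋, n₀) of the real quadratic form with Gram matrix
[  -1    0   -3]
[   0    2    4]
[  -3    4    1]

Answer: (2, 1, 0)

Derivation:
step 0: pivot -1 → sign −
step 1: pivot 2 → sign +
step 2: pivot 2 → sign +
signature = (2, 1, 0)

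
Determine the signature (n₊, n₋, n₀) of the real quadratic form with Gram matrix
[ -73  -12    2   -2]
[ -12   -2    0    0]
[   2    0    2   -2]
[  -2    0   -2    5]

Answer: (2, 2, 0)

Derivation:
step 0: pivot -73 → sign −
step 1: pivot -2/73 → sign −
step 2: pivot 6 → sign +
step 3: pivot 3 → sign +
signature = (2, 2, 0)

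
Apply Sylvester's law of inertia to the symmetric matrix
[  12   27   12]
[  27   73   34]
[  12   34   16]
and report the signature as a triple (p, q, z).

step 0: pivot 12 → sign +
step 1: pivot 49/4 → sign +
step 2: row/col 2 already zero → sign 0
signature = (2, 0, 1)

Answer: (2, 0, 1)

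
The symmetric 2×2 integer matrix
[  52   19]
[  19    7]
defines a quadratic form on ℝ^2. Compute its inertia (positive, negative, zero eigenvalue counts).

step 0: pivot 52 → sign +
step 1: pivot 3/52 → sign +
signature = (2, 0, 0)

Answer: (2, 0, 0)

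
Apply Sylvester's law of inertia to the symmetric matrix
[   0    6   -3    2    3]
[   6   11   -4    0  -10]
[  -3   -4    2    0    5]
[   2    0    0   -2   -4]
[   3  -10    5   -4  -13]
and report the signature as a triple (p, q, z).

step 0: pivot 11 → sign +
step 1: pivot -36/11 → sign −
step 2: pivot 3/4 → sign +
step 3: pivot -10/9 → sign −
step 4: pivot -3/5 → sign −
signature = (2, 3, 0)

Answer: (2, 3, 0)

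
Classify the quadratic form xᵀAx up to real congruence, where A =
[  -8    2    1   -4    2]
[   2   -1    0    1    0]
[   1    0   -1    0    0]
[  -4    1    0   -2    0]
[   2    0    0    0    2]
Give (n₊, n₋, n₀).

Answer: (1, 4, 0)

Derivation:
step 0: pivot -8 → sign −
step 1: pivot -1/2 → sign −
step 2: pivot -3/4 → sign −
step 3: pivot 1/3 → sign +
step 4: pivot -2 → sign −
signature = (1, 4, 0)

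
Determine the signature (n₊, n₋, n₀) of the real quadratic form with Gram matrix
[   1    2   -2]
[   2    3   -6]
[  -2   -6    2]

step 0: pivot 1 → sign +
step 1: pivot -1 → sign −
step 2: pivot 2 → sign +
signature = (2, 1, 0)

Answer: (2, 1, 0)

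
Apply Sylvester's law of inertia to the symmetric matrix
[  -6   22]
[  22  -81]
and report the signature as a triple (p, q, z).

Answer: (0, 2, 0)

Derivation:
step 0: pivot -6 → sign −
step 1: pivot -1/3 → sign −
signature = (0, 2, 0)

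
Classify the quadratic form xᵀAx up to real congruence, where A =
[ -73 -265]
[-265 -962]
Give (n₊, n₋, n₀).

step 0: pivot -73 → sign −
step 1: pivot -1/73 → sign −
signature = (0, 2, 0)

Answer: (0, 2, 0)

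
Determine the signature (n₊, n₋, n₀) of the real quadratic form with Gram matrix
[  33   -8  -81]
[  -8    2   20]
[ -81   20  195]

Answer: (2, 1, 0)

Derivation:
step 0: pivot 33 → sign +
step 1: pivot 2/33 → sign +
step 2: pivot -6 → sign −
signature = (2, 1, 0)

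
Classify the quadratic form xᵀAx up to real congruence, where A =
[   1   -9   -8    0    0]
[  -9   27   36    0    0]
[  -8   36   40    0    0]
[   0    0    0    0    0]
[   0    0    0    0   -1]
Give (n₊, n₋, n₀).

Answer: (1, 2, 2)

Derivation:
step 0: pivot 1 → sign +
step 1: pivot -54 → sign −
step 2: pivot -1 → sign −
step 3: row/col 3 already zero → sign 0
step 4: row/col 4 already zero → sign 0
signature = (1, 2, 2)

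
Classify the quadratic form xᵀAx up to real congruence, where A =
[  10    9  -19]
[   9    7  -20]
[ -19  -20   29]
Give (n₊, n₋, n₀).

step 0: pivot 10 → sign +
step 1: pivot -11/10 → sign −
step 2: pivot 6/11 → sign +
signature = (2, 1, 0)

Answer: (2, 1, 0)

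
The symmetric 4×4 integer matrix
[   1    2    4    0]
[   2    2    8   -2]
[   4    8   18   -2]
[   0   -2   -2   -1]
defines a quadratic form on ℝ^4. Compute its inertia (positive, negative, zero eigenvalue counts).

step 0: pivot 1 → sign +
step 1: pivot -2 → sign −
step 2: pivot 2 → sign +
step 3: pivot -1 → sign −
signature = (2, 2, 0)

Answer: (2, 2, 0)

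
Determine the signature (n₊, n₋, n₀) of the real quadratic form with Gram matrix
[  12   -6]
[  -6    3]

Answer: (1, 0, 1)

Derivation:
step 0: pivot 12 → sign +
step 1: row/col 1 already zero → sign 0
signature = (1, 0, 1)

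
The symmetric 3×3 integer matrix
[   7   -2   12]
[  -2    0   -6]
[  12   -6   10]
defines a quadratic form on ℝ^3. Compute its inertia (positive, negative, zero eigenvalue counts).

Answer: (2, 1, 0)

Derivation:
step 0: pivot 7 → sign +
step 1: pivot -4/7 → sign −
step 2: pivot 1 → sign +
signature = (2, 1, 0)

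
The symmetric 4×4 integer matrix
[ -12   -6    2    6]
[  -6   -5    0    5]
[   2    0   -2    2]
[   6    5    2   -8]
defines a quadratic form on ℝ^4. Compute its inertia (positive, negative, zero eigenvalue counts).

Answer: (1, 3, 0)

Derivation:
step 0: pivot -12 → sign −
step 1: pivot -2 → sign −
step 2: pivot -7/6 → sign −
step 3: pivot 3/7 → sign +
signature = (1, 3, 0)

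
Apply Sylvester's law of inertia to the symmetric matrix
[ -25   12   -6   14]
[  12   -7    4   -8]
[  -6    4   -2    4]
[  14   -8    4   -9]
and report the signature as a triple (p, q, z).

Answer: (1, 3, 0)

Derivation:
step 0: pivot -25 → sign −
step 1: pivot -31/25 → sign −
step 2: pivot 14/31 → sign +
step 3: pivot -3/7 → sign −
signature = (1, 3, 0)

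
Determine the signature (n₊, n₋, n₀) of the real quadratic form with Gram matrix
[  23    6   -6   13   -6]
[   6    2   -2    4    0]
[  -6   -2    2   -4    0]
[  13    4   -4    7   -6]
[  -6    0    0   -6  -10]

Answer: (3, 1, 1)

Derivation:
step 0: pivot 23 → sign +
step 1: pivot 10/23 → sign +
step 2: pivot -6/5 → sign −
step 3: pivot 2 → sign +
step 4: row/col 4 already zero → sign 0
signature = (3, 1, 1)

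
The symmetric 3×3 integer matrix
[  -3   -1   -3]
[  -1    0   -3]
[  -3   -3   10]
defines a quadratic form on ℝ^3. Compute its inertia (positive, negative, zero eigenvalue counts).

Answer: (2, 1, 0)

Derivation:
step 0: pivot -3 → sign −
step 1: pivot 1/3 → sign +
step 2: pivot 1 → sign +
signature = (2, 1, 0)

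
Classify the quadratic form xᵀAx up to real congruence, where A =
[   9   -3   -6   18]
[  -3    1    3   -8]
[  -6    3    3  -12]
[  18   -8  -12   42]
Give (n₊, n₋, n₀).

Answer: (3, 1, 0)

Derivation:
step 0: pivot 9 → sign +
step 1: pivot -1 → sign −
step 2: pivot 1 → sign +
step 3: pivot 2 → sign +
signature = (3, 1, 0)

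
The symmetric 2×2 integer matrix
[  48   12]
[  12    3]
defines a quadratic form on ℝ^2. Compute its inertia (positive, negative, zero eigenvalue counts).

Answer: (1, 0, 1)

Derivation:
step 0: pivot 48 → sign +
step 1: row/col 1 already zero → sign 0
signature = (1, 0, 1)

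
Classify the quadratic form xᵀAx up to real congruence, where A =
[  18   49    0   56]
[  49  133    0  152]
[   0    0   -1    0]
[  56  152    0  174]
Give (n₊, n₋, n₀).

Answer: (2, 2, 0)

Derivation:
step 0: pivot 18 → sign +
step 1: pivot -7/18 → sign −
step 2: pivot -1 → sign −
step 3: pivot 2/7 → sign +
signature = (2, 2, 0)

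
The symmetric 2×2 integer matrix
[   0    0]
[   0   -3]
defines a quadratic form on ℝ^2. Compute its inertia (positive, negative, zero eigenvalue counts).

Answer: (0, 1, 1)

Derivation:
step 0: pivot -3 → sign −
step 1: row/col 1 already zero → sign 0
signature = (0, 1, 1)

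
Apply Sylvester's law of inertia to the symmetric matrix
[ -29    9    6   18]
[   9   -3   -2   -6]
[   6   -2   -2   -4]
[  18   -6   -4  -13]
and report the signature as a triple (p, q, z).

step 0: pivot -29 → sign −
step 1: pivot -6/29 → sign −
step 2: pivot -2/3 → sign −
step 3: pivot -1 → sign −
signature = (0, 4, 0)

Answer: (0, 4, 0)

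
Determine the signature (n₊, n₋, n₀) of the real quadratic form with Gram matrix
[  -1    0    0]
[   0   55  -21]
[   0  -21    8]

step 0: pivot -1 → sign −
step 1: pivot 55 → sign +
step 2: pivot -1/55 → sign −
signature = (1, 2, 0)

Answer: (1, 2, 0)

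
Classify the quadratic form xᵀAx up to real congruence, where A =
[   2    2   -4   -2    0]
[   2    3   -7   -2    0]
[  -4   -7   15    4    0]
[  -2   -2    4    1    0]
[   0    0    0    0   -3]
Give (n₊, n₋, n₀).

step 0: pivot 2 → sign +
step 1: pivot 1 → sign +
step 2: pivot -2 → sign −
step 3: pivot -1 → sign −
step 4: pivot -3 → sign −
signature = (2, 3, 0)

Answer: (2, 3, 0)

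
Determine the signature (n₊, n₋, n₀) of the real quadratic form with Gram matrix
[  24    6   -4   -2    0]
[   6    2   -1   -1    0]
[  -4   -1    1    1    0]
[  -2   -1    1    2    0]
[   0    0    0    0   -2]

Answer: (3, 1, 1)

Derivation:
step 0: pivot 24 → sign +
step 1: pivot 1/2 → sign +
step 2: pivot 1/3 → sign +
step 3: pivot -2 → sign −
step 4: row/col 4 already zero → sign 0
signature = (3, 1, 1)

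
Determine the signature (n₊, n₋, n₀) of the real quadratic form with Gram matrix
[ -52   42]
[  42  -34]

step 0: pivot -52 → sign −
step 1: pivot -1/13 → sign −
signature = (0, 2, 0)

Answer: (0, 2, 0)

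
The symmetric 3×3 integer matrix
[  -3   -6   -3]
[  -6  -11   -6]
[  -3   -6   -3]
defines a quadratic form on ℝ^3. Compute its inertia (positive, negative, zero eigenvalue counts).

step 0: pivot -3 → sign −
step 1: pivot 1 → sign +
step 2: row/col 2 already zero → sign 0
signature = (1, 1, 1)

Answer: (1, 1, 1)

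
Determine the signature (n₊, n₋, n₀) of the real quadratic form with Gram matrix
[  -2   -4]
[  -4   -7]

step 0: pivot -2 → sign −
step 1: pivot 1 → sign +
signature = (1, 1, 0)

Answer: (1, 1, 0)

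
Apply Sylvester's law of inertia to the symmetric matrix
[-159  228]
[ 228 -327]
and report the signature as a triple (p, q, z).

Answer: (0, 2, 0)

Derivation:
step 0: pivot -159 → sign −
step 1: pivot -3/53 → sign −
signature = (0, 2, 0)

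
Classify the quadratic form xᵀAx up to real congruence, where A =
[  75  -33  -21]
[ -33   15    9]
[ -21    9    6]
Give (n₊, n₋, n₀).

Answer: (2, 0, 1)

Derivation:
step 0: pivot 75 → sign +
step 1: pivot 12/25 → sign +
step 2: row/col 2 already zero → sign 0
signature = (2, 0, 1)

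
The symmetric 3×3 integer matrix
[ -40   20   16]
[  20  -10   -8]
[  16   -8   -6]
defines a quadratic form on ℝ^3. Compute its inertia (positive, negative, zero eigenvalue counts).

Answer: (1, 1, 1)

Derivation:
step 0: pivot -40 → sign −
step 1: pivot 2/5 → sign +
step 2: row/col 2 already zero → sign 0
signature = (1, 1, 1)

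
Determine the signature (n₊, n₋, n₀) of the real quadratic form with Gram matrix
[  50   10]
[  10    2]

step 0: pivot 50 → sign +
step 1: row/col 1 already zero → sign 0
signature = (1, 0, 1)

Answer: (1, 0, 1)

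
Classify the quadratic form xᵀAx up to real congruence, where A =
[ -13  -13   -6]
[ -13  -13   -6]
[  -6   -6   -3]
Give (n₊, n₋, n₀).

step 0: pivot -13 → sign −
step 1: pivot -3/13 → sign −
step 2: row/col 2 already zero → sign 0
signature = (0, 2, 1)

Answer: (0, 2, 1)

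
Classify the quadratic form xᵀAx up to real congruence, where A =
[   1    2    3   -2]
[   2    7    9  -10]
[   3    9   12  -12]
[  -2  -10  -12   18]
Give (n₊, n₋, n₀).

step 0: pivot 1 → sign +
step 1: pivot 3 → sign +
step 2: pivot 2 → sign +
step 3: row/col 3 already zero → sign 0
signature = (3, 0, 1)

Answer: (3, 0, 1)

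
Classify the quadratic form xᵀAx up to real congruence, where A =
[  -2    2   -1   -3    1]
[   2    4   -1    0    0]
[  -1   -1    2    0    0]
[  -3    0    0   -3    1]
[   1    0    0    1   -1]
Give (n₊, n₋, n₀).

Answer: (2, 3, 0)

Derivation:
step 0: pivot -2 → sign −
step 1: pivot 6 → sign +
step 2: pivot 11/6 → sign +
step 3: pivot -3/22 → sign −
step 4: pivot -2/3 → sign −
signature = (2, 3, 0)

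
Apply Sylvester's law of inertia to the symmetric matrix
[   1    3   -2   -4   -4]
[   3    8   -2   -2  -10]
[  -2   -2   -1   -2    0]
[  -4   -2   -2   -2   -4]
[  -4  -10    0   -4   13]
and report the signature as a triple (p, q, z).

step 0: pivot 1 → sign +
step 1: pivot -1 → sign −
step 2: pivot 11 → sign +
step 3: pivot 2/11 → sign +
step 4: pivot 1 → sign +
signature = (4, 1, 0)

Answer: (4, 1, 0)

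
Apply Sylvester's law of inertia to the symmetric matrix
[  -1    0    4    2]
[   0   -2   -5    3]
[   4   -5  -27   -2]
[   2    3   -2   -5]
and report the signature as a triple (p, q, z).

Answer: (2, 2, 0)

Derivation:
step 0: pivot -1 → sign −
step 1: pivot -2 → sign −
step 2: pivot 3/2 → sign +
step 3: pivot 2 → sign +
signature = (2, 2, 0)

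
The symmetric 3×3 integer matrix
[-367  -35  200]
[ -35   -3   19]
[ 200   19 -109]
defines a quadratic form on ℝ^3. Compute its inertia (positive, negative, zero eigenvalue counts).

Answer: (1, 2, 0)

Derivation:
step 0: pivot -367 → sign −
step 1: pivot 124/367 → sign +
step 2: pivot -3/124 → sign −
signature = (1, 2, 0)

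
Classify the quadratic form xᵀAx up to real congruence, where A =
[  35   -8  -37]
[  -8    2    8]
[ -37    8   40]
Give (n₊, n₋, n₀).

step 0: pivot 35 → sign +
step 1: pivot 6/35 → sign +
step 2: pivot -1/3 → sign −
signature = (2, 1, 0)

Answer: (2, 1, 0)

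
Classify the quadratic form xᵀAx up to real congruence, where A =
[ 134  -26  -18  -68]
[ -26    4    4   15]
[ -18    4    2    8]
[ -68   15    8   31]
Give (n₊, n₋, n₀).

Answer: (1, 2, 1)

Derivation:
step 0: pivot 134 → sign +
step 1: pivot -70/67 → sign −
step 2: pivot -6/35 → sign −
step 3: row/col 3 already zero → sign 0
signature = (1, 2, 1)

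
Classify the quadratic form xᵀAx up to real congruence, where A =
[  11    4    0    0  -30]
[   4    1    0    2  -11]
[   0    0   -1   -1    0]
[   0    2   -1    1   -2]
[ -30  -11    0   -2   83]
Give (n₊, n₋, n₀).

Answer: (3, 2, 0)

Derivation:
step 0: pivot 11 → sign +
step 1: pivot -5/11 → sign −
step 2: pivot -1 → sign −
step 3: pivot 54/5 → sign +
step 4: pivot 2/3 → sign +
signature = (3, 2, 0)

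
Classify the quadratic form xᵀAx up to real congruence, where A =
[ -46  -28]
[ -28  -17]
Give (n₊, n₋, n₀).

step 0: pivot -46 → sign −
step 1: pivot 1/23 → sign +
signature = (1, 1, 0)

Answer: (1, 1, 0)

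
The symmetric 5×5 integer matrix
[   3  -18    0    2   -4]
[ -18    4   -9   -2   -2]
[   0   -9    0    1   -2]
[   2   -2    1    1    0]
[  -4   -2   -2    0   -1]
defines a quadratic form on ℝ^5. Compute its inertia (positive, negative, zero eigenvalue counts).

step 0: pivot 3 → sign +
step 1: pivot -104 → sign −
step 2: pivot 81/104 → sign +
step 3: pivot 49/81 → sign +
step 4: pivot 3/49 → sign +
signature = (4, 1, 0)

Answer: (4, 1, 0)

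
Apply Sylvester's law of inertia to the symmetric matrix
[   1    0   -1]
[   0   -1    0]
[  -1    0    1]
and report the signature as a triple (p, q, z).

step 0: pivot 1 → sign +
step 1: pivot -1 → sign −
step 2: row/col 2 already zero → sign 0
signature = (1, 1, 1)

Answer: (1, 1, 1)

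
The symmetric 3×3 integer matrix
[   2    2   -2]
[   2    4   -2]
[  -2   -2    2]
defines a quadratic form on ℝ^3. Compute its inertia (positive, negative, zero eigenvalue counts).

step 0: pivot 2 → sign +
step 1: pivot 2 → sign +
step 2: row/col 2 already zero → sign 0
signature = (2, 0, 1)

Answer: (2, 0, 1)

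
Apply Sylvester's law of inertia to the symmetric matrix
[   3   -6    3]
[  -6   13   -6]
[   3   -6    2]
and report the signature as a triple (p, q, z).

Answer: (2, 1, 0)

Derivation:
step 0: pivot 3 → sign +
step 1: pivot 1 → sign +
step 2: pivot -1 → sign −
signature = (2, 1, 0)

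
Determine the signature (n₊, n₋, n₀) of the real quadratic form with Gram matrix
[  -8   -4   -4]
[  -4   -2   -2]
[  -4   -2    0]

step 0: pivot -8 → sign −
step 1: pivot 2 → sign +
step 2: row/col 2 already zero → sign 0
signature = (1, 1, 1)

Answer: (1, 1, 1)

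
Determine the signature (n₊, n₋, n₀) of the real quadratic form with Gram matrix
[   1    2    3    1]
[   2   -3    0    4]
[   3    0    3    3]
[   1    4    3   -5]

step 0: pivot 1 → sign +
step 1: pivot -7 → sign −
step 2: pivot -6/7 → sign −
step 3: pivot -2 → sign −
signature = (1, 3, 0)

Answer: (1, 3, 0)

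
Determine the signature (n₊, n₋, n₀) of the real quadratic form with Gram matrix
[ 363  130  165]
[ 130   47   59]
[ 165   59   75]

step 0: pivot 363 → sign +
step 1: pivot 161/363 → sign +
step 2: pivot -3/161 → sign −
signature = (2, 1, 0)

Answer: (2, 1, 0)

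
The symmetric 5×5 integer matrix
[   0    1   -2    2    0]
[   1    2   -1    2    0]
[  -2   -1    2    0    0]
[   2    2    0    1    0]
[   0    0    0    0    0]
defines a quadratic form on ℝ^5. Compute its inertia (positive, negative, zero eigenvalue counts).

Answer: (3, 1, 1)

Derivation:
step 0: pivot 2 → sign +
step 1: pivot -1/2 → sign −
step 2: pivot 6 → sign +
step 3: pivot 1/3 → sign +
step 4: row/col 4 already zero → sign 0
signature = (3, 1, 1)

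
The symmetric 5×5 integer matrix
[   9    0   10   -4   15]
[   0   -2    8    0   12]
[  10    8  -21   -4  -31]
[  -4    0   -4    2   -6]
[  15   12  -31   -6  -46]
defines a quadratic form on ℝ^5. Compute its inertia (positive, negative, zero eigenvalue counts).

Answer: (2, 2, 1)

Derivation:
step 0: pivot 9 → sign +
step 1: pivot -2 → sign −
step 2: pivot -1/9 → sign −
step 3: pivot 2 → sign +
step 4: row/col 4 already zero → sign 0
signature = (2, 2, 1)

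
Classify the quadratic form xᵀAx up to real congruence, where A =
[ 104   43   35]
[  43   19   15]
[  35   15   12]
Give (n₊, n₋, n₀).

step 0: pivot 104 → sign +
step 1: pivot 127/104 → sign +
step 2: pivot -1/127 → sign −
signature = (2, 1, 0)

Answer: (2, 1, 0)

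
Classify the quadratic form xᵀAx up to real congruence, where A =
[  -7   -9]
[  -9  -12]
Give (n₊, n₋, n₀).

step 0: pivot -7 → sign −
step 1: pivot -3/7 → sign −
signature = (0, 2, 0)

Answer: (0, 2, 0)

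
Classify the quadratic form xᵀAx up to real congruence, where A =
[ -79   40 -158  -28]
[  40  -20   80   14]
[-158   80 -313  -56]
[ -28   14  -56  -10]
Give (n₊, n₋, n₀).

step 0: pivot -79 → sign −
step 1: pivot 20/79 → sign +
step 2: pivot 3 → sign +
step 3: pivot -1/5 → sign −
signature = (2, 2, 0)

Answer: (2, 2, 0)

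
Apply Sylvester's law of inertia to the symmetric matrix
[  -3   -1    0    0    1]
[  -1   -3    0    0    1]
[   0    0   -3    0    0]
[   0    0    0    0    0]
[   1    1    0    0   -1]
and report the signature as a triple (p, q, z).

Answer: (0, 4, 1)

Derivation:
step 0: pivot -3 → sign −
step 1: pivot -8/3 → sign −
step 2: pivot -3 → sign −
step 3: pivot -1/2 → sign −
step 4: row/col 4 already zero → sign 0
signature = (0, 4, 1)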